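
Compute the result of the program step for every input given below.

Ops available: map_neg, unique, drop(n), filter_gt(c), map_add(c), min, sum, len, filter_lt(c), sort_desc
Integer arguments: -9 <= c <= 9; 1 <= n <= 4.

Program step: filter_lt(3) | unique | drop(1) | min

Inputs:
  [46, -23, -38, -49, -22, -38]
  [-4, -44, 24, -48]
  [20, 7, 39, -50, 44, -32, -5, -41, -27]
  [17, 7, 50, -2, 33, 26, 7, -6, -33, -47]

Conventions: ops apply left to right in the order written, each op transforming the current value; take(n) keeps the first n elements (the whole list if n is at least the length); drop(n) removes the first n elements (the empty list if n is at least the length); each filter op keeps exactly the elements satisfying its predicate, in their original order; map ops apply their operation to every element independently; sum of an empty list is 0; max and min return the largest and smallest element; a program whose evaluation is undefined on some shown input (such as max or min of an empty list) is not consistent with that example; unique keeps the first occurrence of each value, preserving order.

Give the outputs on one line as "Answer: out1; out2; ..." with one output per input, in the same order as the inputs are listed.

-49; -48; -41; -47

Execution, op by op:
  [46, -23, -38, -49, -22, -38] -> [-23, -38, -49, -22, -38] -> [-23, -38, -49, -22] -> [-38, -49, -22] -> -49
  [-4, -44, 24, -48] -> [-4, -44, -48] -> [-4, -44, -48] -> [-44, -48] -> -48
  [20, 7, 39, -50, 44, -32, -5, -41, -27] -> [-50, -32, -5, -41, -27] -> [-50, -32, -5, -41, -27] -> [-32, -5, -41, -27] -> -41
  [17, 7, 50, -2, 33, 26, 7, -6, -33, -47] -> [-2, -6, -33, -47] -> [-2, -6, -33, -47] -> [-6, -33, -47] -> -47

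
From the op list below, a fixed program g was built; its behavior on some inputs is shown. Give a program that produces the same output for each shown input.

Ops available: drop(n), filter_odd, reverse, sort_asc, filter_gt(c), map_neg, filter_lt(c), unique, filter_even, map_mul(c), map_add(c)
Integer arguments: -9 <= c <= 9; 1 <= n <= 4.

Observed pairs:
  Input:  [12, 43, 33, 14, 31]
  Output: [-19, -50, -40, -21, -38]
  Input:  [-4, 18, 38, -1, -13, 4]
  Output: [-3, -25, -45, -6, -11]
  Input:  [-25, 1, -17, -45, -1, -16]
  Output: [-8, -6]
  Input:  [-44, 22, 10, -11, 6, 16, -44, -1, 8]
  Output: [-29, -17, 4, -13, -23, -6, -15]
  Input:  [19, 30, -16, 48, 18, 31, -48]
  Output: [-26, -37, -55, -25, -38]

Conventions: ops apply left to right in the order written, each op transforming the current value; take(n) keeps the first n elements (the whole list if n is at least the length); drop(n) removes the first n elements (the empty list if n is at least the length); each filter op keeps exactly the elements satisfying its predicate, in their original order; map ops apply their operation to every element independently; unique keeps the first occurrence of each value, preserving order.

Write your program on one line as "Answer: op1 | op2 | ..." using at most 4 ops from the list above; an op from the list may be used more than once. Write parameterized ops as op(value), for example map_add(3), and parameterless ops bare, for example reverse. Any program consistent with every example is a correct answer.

map_add(6) | map_mul(-1) | filter_lt(7) | map_add(-1)

Check, running the answer program on each example:
  [12, 43, 33, 14, 31] -> [18, 49, 39, 20, 37] -> [-18, -49, -39, -20, -37] -> [-18, -49, -39, -20, -37] -> [-19, -50, -40, -21, -38]
  [-4, 18, 38, -1, -13, 4] -> [2, 24, 44, 5, -7, 10] -> [-2, -24, -44, -5, 7, -10] -> [-2, -24, -44, -5, -10] -> [-3, -25, -45, -6, -11]
  [-25, 1, -17, -45, -1, -16] -> [-19, 7, -11, -39, 5, -10] -> [19, -7, 11, 39, -5, 10] -> [-7, -5] -> [-8, -6]
  [-44, 22, 10, -11, 6, 16, -44, -1, 8] -> [-38, 28, 16, -5, 12, 22, -38, 5, 14] -> [38, -28, -16, 5, -12, -22, 38, -5, -14] -> [-28, -16, 5, -12, -22, -5, -14] -> [-29, -17, 4, -13, -23, -6, -15]
  [19, 30, -16, 48, 18, 31, -48] -> [25, 36, -10, 54, 24, 37, -42] -> [-25, -36, 10, -54, -24, -37, 42] -> [-25, -36, -54, -24, -37] -> [-26, -37, -55, -25, -38]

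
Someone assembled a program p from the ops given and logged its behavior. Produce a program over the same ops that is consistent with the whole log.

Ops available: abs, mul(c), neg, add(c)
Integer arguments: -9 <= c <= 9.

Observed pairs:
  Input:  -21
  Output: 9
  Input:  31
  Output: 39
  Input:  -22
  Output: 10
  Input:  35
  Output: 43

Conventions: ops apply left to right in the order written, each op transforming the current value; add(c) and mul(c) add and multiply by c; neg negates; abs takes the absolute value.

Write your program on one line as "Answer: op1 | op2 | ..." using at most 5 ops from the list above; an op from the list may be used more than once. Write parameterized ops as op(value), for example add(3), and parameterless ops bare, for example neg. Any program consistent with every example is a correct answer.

add(3) | add(7) | abs | add(-2)

Check, running the answer program on each example:
  -21 -> -18 -> -11 -> 11 -> 9
  31 -> 34 -> 41 -> 41 -> 39
  -22 -> -19 -> -12 -> 12 -> 10
  35 -> 38 -> 45 -> 45 -> 43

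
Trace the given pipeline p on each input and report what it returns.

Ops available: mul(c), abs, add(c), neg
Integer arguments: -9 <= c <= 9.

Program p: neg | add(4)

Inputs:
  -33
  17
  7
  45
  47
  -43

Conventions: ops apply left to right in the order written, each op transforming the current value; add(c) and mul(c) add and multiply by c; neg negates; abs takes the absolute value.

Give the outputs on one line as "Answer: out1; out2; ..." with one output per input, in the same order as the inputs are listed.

Execution, op by op:
  -33 -> 33 -> 37
  17 -> -17 -> -13
  7 -> -7 -> -3
  45 -> -45 -> -41
  47 -> -47 -> -43
  -43 -> 43 -> 47

37; -13; -3; -41; -43; 47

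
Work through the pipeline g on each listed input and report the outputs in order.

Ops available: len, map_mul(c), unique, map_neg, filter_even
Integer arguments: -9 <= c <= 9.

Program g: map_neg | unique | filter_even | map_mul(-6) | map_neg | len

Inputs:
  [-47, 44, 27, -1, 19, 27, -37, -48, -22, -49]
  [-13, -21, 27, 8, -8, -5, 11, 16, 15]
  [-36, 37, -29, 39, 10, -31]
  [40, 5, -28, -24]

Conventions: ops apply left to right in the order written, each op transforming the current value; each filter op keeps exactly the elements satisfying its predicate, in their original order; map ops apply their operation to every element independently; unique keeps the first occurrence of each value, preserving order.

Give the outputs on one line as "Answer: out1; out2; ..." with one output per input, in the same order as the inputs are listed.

Execution, op by op:
  [-47, 44, 27, -1, 19, 27, -37, -48, -22, -49] -> [47, -44, -27, 1, -19, -27, 37, 48, 22, 49] -> [47, -44, -27, 1, -19, 37, 48, 22, 49] -> [-44, 48, 22] -> [264, -288, -132] -> [-264, 288, 132] -> 3
  [-13, -21, 27, 8, -8, -5, 11, 16, 15] -> [13, 21, -27, -8, 8, 5, -11, -16, -15] -> [13, 21, -27, -8, 8, 5, -11, -16, -15] -> [-8, 8, -16] -> [48, -48, 96] -> [-48, 48, -96] -> 3
  [-36, 37, -29, 39, 10, -31] -> [36, -37, 29, -39, -10, 31] -> [36, -37, 29, -39, -10, 31] -> [36, -10] -> [-216, 60] -> [216, -60] -> 2
  [40, 5, -28, -24] -> [-40, -5, 28, 24] -> [-40, -5, 28, 24] -> [-40, 28, 24] -> [240, -168, -144] -> [-240, 168, 144] -> 3

3; 3; 2; 3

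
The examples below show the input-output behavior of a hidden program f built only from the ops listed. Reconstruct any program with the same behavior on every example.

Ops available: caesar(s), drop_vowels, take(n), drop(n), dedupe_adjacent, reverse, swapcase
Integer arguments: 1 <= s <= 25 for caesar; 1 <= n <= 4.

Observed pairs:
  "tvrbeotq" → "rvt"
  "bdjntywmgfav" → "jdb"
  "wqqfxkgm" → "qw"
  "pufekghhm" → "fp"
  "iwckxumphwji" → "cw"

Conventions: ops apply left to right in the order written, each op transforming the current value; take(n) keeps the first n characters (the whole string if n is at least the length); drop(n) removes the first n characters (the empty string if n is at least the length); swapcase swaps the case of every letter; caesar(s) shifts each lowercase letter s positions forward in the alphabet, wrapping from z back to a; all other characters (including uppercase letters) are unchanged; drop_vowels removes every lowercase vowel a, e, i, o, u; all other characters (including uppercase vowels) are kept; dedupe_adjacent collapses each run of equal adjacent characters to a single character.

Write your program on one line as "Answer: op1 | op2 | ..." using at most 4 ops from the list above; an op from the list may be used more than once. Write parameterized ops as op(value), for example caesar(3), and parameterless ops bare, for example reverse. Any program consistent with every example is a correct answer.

take(3) | drop_vowels | dedupe_adjacent | reverse

Check, running the answer program on each example:
  "tvrbeotq" -> "tvr" -> "tvr" -> "tvr" -> "rvt"
  "bdjntywmgfav" -> "bdj" -> "bdj" -> "bdj" -> "jdb"
  "wqqfxkgm" -> "wqq" -> "wqq" -> "wq" -> "qw"
  "pufekghhm" -> "puf" -> "pf" -> "pf" -> "fp"
  "iwckxumphwji" -> "iwc" -> "wc" -> "wc" -> "cw"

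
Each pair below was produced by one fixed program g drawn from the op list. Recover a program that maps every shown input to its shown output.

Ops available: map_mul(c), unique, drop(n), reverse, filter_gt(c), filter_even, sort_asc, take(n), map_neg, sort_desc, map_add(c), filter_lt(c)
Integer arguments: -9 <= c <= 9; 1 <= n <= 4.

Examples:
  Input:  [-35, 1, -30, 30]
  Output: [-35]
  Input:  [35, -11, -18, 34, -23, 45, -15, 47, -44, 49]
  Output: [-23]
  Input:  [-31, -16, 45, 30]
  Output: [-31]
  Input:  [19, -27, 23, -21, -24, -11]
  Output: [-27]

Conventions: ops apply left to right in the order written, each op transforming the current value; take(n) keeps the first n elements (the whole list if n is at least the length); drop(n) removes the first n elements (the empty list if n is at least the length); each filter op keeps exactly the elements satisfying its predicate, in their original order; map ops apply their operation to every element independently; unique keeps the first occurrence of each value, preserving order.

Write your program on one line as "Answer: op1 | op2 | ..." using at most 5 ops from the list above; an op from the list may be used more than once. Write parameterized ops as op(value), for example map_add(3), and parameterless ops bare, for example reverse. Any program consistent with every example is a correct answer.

reverse | drop(2) | sort_asc | take(1)

Check, running the answer program on each example:
  [-35, 1, -30, 30] -> [30, -30, 1, -35] -> [1, -35] -> [-35, 1] -> [-35]
  [35, -11, -18, 34, -23, 45, -15, 47, -44, 49] -> [49, -44, 47, -15, 45, -23, 34, -18, -11, 35] -> [47, -15, 45, -23, 34, -18, -11, 35] -> [-23, -18, -15, -11, 34, 35, 45, 47] -> [-23]
  [-31, -16, 45, 30] -> [30, 45, -16, -31] -> [-16, -31] -> [-31, -16] -> [-31]
  [19, -27, 23, -21, -24, -11] -> [-11, -24, -21, 23, -27, 19] -> [-21, 23, -27, 19] -> [-27, -21, 19, 23] -> [-27]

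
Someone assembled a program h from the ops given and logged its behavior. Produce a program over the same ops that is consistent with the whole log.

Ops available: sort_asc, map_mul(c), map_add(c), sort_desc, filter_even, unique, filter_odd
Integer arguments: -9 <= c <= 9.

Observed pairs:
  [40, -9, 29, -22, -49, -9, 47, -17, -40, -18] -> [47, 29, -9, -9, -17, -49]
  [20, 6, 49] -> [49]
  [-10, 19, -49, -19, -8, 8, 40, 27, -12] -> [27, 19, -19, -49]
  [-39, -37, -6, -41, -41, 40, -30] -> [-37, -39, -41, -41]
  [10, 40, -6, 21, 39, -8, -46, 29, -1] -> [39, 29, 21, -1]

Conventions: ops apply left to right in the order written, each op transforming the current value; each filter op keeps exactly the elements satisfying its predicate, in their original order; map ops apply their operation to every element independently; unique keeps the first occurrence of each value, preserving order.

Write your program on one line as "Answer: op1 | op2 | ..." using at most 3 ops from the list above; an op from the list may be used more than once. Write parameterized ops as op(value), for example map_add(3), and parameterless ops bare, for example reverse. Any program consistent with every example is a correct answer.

sort_desc | filter_odd

Check, running the answer program on each example:
  [40, -9, 29, -22, -49, -9, 47, -17, -40, -18] -> [47, 40, 29, -9, -9, -17, -18, -22, -40, -49] -> [47, 29, -9, -9, -17, -49]
  [20, 6, 49] -> [49, 20, 6] -> [49]
  [-10, 19, -49, -19, -8, 8, 40, 27, -12] -> [40, 27, 19, 8, -8, -10, -12, -19, -49] -> [27, 19, -19, -49]
  [-39, -37, -6, -41, -41, 40, -30] -> [40, -6, -30, -37, -39, -41, -41] -> [-37, -39, -41, -41]
  [10, 40, -6, 21, 39, -8, -46, 29, -1] -> [40, 39, 29, 21, 10, -1, -6, -8, -46] -> [39, 29, 21, -1]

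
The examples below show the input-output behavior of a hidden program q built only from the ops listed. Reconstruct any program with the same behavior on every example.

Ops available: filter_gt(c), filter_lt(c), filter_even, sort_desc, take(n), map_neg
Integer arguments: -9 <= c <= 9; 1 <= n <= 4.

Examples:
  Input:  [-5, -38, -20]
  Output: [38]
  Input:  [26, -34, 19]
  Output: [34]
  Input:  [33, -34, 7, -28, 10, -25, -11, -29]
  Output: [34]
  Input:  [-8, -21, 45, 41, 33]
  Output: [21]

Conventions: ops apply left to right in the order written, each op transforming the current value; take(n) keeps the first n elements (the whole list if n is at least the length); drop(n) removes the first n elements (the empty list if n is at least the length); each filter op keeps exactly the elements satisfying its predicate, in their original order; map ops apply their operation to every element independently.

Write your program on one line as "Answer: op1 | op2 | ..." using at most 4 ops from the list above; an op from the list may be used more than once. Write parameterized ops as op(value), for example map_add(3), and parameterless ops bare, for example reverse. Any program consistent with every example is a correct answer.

filter_lt(-6) | map_neg | sort_desc | take(1)

Check, running the answer program on each example:
  [-5, -38, -20] -> [-38, -20] -> [38, 20] -> [38, 20] -> [38]
  [26, -34, 19] -> [-34] -> [34] -> [34] -> [34]
  [33, -34, 7, -28, 10, -25, -11, -29] -> [-34, -28, -25, -11, -29] -> [34, 28, 25, 11, 29] -> [34, 29, 28, 25, 11] -> [34]
  [-8, -21, 45, 41, 33] -> [-8, -21] -> [8, 21] -> [21, 8] -> [21]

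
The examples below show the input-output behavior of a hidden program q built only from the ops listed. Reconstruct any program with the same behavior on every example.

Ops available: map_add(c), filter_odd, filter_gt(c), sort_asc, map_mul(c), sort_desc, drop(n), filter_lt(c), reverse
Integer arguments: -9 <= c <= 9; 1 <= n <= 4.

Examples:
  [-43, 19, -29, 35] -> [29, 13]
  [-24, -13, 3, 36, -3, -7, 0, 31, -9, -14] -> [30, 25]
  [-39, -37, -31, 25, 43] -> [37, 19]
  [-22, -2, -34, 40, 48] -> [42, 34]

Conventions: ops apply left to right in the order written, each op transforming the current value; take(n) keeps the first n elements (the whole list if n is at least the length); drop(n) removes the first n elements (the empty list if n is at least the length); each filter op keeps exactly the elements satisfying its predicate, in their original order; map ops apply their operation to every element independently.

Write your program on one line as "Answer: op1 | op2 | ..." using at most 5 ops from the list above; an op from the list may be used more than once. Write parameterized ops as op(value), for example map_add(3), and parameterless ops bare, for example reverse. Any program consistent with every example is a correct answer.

sort_asc | map_add(-6) | sort_desc | filter_gt(0)

Check, running the answer program on each example:
  [-43, 19, -29, 35] -> [-43, -29, 19, 35] -> [-49, -35, 13, 29] -> [29, 13, -35, -49] -> [29, 13]
  [-24, -13, 3, 36, -3, -7, 0, 31, -9, -14] -> [-24, -14, -13, -9, -7, -3, 0, 3, 31, 36] -> [-30, -20, -19, -15, -13, -9, -6, -3, 25, 30] -> [30, 25, -3, -6, -9, -13, -15, -19, -20, -30] -> [30, 25]
  [-39, -37, -31, 25, 43] -> [-39, -37, -31, 25, 43] -> [-45, -43, -37, 19, 37] -> [37, 19, -37, -43, -45] -> [37, 19]
  [-22, -2, -34, 40, 48] -> [-34, -22, -2, 40, 48] -> [-40, -28, -8, 34, 42] -> [42, 34, -8, -28, -40] -> [42, 34]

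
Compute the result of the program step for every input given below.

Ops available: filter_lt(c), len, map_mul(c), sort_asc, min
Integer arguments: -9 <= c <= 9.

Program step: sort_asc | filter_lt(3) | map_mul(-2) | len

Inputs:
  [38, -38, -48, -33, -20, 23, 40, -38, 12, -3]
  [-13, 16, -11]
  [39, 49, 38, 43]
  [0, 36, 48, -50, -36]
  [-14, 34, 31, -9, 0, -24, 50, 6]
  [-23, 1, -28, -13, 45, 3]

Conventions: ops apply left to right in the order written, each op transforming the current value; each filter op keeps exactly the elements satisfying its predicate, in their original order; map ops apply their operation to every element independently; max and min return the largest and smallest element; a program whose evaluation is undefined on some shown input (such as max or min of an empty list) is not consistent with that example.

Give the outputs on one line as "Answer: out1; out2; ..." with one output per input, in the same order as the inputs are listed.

Execution, op by op:
  [38, -38, -48, -33, -20, 23, 40, -38, 12, -3] -> [-48, -38, -38, -33, -20, -3, 12, 23, 38, 40] -> [-48, -38, -38, -33, -20, -3] -> [96, 76, 76, 66, 40, 6] -> 6
  [-13, 16, -11] -> [-13, -11, 16] -> [-13, -11] -> [26, 22] -> 2
  [39, 49, 38, 43] -> [38, 39, 43, 49] -> [] -> [] -> 0
  [0, 36, 48, -50, -36] -> [-50, -36, 0, 36, 48] -> [-50, -36, 0] -> [100, 72, 0] -> 3
  [-14, 34, 31, -9, 0, -24, 50, 6] -> [-24, -14, -9, 0, 6, 31, 34, 50] -> [-24, -14, -9, 0] -> [48, 28, 18, 0] -> 4
  [-23, 1, -28, -13, 45, 3] -> [-28, -23, -13, 1, 3, 45] -> [-28, -23, -13, 1] -> [56, 46, 26, -2] -> 4

6; 2; 0; 3; 4; 4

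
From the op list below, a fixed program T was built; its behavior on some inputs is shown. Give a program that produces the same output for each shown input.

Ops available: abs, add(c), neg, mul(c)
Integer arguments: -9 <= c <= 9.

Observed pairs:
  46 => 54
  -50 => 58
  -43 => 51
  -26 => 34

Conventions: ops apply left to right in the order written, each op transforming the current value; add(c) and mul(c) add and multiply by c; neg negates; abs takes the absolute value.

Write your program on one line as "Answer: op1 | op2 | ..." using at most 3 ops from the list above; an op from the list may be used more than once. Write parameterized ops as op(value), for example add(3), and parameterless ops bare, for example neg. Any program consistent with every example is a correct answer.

neg | abs | add(8)

Check, running the answer program on each example:
  46 -> -46 -> 46 -> 54
  -50 -> 50 -> 50 -> 58
  -43 -> 43 -> 43 -> 51
  -26 -> 26 -> 26 -> 34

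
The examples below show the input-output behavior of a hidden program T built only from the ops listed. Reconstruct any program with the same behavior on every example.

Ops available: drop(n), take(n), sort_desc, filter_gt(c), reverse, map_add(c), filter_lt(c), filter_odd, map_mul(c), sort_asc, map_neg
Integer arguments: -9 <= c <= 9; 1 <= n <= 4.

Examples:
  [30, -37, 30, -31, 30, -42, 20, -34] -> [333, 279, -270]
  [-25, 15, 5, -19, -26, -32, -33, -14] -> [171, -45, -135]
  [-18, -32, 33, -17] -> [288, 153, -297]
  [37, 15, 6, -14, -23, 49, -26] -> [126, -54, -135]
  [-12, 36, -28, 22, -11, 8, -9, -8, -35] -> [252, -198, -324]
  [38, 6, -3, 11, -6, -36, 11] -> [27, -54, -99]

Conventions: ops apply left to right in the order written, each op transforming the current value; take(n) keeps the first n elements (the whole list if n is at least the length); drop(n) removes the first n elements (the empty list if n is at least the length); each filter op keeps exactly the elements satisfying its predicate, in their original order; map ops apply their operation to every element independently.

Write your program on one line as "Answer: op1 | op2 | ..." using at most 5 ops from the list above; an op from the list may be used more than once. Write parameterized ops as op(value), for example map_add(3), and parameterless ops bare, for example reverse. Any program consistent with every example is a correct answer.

map_mul(-9) | take(4) | drop(1) | sort_desc

Check, running the answer program on each example:
  [30, -37, 30, -31, 30, -42, 20, -34] -> [-270, 333, -270, 279, -270, 378, -180, 306] -> [-270, 333, -270, 279] -> [333, -270, 279] -> [333, 279, -270]
  [-25, 15, 5, -19, -26, -32, -33, -14] -> [225, -135, -45, 171, 234, 288, 297, 126] -> [225, -135, -45, 171] -> [-135, -45, 171] -> [171, -45, -135]
  [-18, -32, 33, -17] -> [162, 288, -297, 153] -> [162, 288, -297, 153] -> [288, -297, 153] -> [288, 153, -297]
  [37, 15, 6, -14, -23, 49, -26] -> [-333, -135, -54, 126, 207, -441, 234] -> [-333, -135, -54, 126] -> [-135, -54, 126] -> [126, -54, -135]
  [-12, 36, -28, 22, -11, 8, -9, -8, -35] -> [108, -324, 252, -198, 99, -72, 81, 72, 315] -> [108, -324, 252, -198] -> [-324, 252, -198] -> [252, -198, -324]
  [38, 6, -3, 11, -6, -36, 11] -> [-342, -54, 27, -99, 54, 324, -99] -> [-342, -54, 27, -99] -> [-54, 27, -99] -> [27, -54, -99]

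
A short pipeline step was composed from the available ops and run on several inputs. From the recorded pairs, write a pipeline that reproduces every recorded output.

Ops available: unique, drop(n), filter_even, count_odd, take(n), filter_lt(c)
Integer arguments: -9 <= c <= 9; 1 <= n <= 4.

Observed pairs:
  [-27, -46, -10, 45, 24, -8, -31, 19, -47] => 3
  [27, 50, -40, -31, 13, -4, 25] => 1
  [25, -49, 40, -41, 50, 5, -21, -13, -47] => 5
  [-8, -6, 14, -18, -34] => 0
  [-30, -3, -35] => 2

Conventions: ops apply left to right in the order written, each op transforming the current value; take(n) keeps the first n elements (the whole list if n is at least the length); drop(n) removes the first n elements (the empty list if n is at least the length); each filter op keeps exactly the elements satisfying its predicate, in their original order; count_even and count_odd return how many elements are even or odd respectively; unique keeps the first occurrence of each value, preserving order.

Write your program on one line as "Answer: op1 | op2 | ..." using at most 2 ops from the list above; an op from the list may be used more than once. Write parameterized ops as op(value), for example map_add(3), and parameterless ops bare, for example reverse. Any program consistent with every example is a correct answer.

filter_lt(1) | count_odd

Check, running the answer program on each example:
  [-27, -46, -10, 45, 24, -8, -31, 19, -47] -> [-27, -46, -10, -8, -31, -47] -> 3
  [27, 50, -40, -31, 13, -4, 25] -> [-40, -31, -4] -> 1
  [25, -49, 40, -41, 50, 5, -21, -13, -47] -> [-49, -41, -21, -13, -47] -> 5
  [-8, -6, 14, -18, -34] -> [-8, -6, -18, -34] -> 0
  [-30, -3, -35] -> [-30, -3, -35] -> 2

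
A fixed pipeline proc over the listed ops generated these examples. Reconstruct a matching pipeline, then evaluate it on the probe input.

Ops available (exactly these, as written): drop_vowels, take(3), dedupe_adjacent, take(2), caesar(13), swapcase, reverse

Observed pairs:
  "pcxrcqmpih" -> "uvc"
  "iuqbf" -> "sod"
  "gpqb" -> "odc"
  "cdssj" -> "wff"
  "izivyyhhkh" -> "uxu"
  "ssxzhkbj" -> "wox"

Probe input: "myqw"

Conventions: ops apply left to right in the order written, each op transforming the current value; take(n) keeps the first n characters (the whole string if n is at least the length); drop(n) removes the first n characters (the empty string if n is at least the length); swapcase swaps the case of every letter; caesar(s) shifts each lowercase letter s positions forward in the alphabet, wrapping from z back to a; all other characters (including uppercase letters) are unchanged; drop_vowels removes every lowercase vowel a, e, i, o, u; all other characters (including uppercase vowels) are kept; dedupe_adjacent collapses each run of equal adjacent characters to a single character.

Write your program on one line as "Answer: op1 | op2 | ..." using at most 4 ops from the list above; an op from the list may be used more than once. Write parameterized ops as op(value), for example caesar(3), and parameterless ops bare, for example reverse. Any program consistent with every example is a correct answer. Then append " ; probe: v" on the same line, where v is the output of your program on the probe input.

caesar(13) | reverse | take(3) ; probe: "jdl"

Check, running the answer program on each example:
  "pcxrcqmpih" -> "cpkepdzcvu" -> "uvczdpekpc" -> "uvc"
  "iuqbf" -> "vhdos" -> "sodhv" -> "sod"
  "gpqb" -> "tcdo" -> "odct" -> "odc"
  "cdssj" -> "pqffw" -> "wffqp" -> "wff"
  "izivyyhhkh" -> "vmvilluuxu" -> "uxuullivmv" -> "uxu"
  "ssxzhkbj" -> "ffkmuxow" -> "woxumkff" -> "wox"
  probe: "myqw" -> "zldj" -> "jdlz" -> "jdl"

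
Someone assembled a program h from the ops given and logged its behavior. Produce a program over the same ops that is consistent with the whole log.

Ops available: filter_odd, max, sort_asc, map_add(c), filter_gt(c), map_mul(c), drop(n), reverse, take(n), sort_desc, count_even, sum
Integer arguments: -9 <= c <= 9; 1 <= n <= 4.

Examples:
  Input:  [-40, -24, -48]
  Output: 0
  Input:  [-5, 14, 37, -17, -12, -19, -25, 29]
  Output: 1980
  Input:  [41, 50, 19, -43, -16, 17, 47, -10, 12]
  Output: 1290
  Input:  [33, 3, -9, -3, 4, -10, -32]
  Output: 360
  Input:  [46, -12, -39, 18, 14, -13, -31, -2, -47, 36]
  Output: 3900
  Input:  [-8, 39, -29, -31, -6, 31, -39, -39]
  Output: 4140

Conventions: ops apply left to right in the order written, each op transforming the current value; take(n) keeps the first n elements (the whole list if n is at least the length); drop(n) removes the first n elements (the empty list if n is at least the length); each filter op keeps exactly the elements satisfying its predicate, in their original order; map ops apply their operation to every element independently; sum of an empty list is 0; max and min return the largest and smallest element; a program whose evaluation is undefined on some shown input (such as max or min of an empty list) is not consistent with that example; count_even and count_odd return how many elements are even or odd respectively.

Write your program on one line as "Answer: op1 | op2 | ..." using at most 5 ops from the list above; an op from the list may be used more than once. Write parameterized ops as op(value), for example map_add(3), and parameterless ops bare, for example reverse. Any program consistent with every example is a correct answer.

filter_odd | map_mul(6) | map_mul(-5) | filter_gt(6) | sum

Check, running the answer program on each example:
  [-40, -24, -48] -> [] -> [] -> [] -> [] -> 0
  [-5, 14, 37, -17, -12, -19, -25, 29] -> [-5, 37, -17, -19, -25, 29] -> [-30, 222, -102, -114, -150, 174] -> [150, -1110, 510, 570, 750, -870] -> [150, 510, 570, 750] -> 1980
  [41, 50, 19, -43, -16, 17, 47, -10, 12] -> [41, 19, -43, 17, 47] -> [246, 114, -258, 102, 282] -> [-1230, -570, 1290, -510, -1410] -> [1290] -> 1290
  [33, 3, -9, -3, 4, -10, -32] -> [33, 3, -9, -3] -> [198, 18, -54, -18] -> [-990, -90, 270, 90] -> [270, 90] -> 360
  [46, -12, -39, 18, 14, -13, -31, -2, -47, 36] -> [-39, -13, -31, -47] -> [-234, -78, -186, -282] -> [1170, 390, 930, 1410] -> [1170, 390, 930, 1410] -> 3900
  [-8, 39, -29, -31, -6, 31, -39, -39] -> [39, -29, -31, 31, -39, -39] -> [234, -174, -186, 186, -234, -234] -> [-1170, 870, 930, -930, 1170, 1170] -> [870, 930, 1170, 1170] -> 4140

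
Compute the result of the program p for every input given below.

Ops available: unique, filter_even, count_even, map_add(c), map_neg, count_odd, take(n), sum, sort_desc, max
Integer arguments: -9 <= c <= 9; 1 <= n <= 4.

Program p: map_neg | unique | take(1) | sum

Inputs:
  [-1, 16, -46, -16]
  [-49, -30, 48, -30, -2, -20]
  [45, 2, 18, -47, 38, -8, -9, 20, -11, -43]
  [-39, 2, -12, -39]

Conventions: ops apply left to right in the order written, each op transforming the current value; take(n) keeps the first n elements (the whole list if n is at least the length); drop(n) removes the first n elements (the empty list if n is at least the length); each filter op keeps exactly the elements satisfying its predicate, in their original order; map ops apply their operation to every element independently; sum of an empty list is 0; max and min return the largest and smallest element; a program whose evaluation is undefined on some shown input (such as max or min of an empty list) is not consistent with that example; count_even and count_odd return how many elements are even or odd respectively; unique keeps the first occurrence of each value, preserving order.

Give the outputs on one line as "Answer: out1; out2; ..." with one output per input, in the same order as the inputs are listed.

Execution, op by op:
  [-1, 16, -46, -16] -> [1, -16, 46, 16] -> [1, -16, 46, 16] -> [1] -> 1
  [-49, -30, 48, -30, -2, -20] -> [49, 30, -48, 30, 2, 20] -> [49, 30, -48, 2, 20] -> [49] -> 49
  [45, 2, 18, -47, 38, -8, -9, 20, -11, -43] -> [-45, -2, -18, 47, -38, 8, 9, -20, 11, 43] -> [-45, -2, -18, 47, -38, 8, 9, -20, 11, 43] -> [-45] -> -45
  [-39, 2, -12, -39] -> [39, -2, 12, 39] -> [39, -2, 12] -> [39] -> 39

1; 49; -45; 39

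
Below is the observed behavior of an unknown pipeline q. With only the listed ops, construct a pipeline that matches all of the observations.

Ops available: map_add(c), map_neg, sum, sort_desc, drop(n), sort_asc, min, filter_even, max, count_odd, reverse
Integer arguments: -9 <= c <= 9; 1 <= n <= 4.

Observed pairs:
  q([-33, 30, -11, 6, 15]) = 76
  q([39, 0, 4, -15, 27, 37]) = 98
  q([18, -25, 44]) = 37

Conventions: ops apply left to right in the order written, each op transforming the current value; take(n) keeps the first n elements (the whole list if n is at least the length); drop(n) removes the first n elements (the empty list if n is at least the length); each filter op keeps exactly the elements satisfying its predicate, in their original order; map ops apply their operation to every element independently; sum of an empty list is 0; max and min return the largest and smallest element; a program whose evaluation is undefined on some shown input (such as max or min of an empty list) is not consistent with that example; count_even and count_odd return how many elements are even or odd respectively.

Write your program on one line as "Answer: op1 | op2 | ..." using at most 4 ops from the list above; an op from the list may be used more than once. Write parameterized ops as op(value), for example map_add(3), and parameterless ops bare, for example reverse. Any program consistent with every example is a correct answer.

drop(1) | map_add(9) | sum

Check, running the answer program on each example:
  [-33, 30, -11, 6, 15] -> [30, -11, 6, 15] -> [39, -2, 15, 24] -> 76
  [39, 0, 4, -15, 27, 37] -> [0, 4, -15, 27, 37] -> [9, 13, -6, 36, 46] -> 98
  [18, -25, 44] -> [-25, 44] -> [-16, 53] -> 37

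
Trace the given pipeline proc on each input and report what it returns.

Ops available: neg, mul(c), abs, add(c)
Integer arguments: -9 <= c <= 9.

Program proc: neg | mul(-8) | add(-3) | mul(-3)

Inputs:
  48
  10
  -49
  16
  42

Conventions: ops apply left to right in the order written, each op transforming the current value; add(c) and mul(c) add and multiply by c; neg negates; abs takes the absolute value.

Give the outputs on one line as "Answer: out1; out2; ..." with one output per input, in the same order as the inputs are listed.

Execution, op by op:
  48 -> -48 -> 384 -> 381 -> -1143
  10 -> -10 -> 80 -> 77 -> -231
  -49 -> 49 -> -392 -> -395 -> 1185
  16 -> -16 -> 128 -> 125 -> -375
  42 -> -42 -> 336 -> 333 -> -999

-1143; -231; 1185; -375; -999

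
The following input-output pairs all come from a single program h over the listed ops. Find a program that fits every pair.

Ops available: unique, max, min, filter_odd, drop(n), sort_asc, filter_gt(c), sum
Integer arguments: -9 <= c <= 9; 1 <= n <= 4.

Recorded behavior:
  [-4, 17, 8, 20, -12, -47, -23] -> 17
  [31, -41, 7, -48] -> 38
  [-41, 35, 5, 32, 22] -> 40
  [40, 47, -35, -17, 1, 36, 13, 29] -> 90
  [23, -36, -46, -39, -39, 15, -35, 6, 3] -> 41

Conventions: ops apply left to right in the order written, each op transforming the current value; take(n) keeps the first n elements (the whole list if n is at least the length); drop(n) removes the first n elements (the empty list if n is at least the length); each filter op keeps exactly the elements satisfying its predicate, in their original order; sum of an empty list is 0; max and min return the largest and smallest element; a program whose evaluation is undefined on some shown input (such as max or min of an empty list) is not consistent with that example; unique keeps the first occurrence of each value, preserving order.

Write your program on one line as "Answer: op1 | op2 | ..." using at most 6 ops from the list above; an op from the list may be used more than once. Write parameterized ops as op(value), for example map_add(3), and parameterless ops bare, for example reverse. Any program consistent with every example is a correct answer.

unique | sort_asc | filter_odd | filter_gt(-7) | sum

Check, running the answer program on each example:
  [-4, 17, 8, 20, -12, -47, -23] -> [-4, 17, 8, 20, -12, -47, -23] -> [-47, -23, -12, -4, 8, 17, 20] -> [-47, -23, 17] -> [17] -> 17
  [31, -41, 7, -48] -> [31, -41, 7, -48] -> [-48, -41, 7, 31] -> [-41, 7, 31] -> [7, 31] -> 38
  [-41, 35, 5, 32, 22] -> [-41, 35, 5, 32, 22] -> [-41, 5, 22, 32, 35] -> [-41, 5, 35] -> [5, 35] -> 40
  [40, 47, -35, -17, 1, 36, 13, 29] -> [40, 47, -35, -17, 1, 36, 13, 29] -> [-35, -17, 1, 13, 29, 36, 40, 47] -> [-35, -17, 1, 13, 29, 47] -> [1, 13, 29, 47] -> 90
  [23, -36, -46, -39, -39, 15, -35, 6, 3] -> [23, -36, -46, -39, 15, -35, 6, 3] -> [-46, -39, -36, -35, 3, 6, 15, 23] -> [-39, -35, 3, 15, 23] -> [3, 15, 23] -> 41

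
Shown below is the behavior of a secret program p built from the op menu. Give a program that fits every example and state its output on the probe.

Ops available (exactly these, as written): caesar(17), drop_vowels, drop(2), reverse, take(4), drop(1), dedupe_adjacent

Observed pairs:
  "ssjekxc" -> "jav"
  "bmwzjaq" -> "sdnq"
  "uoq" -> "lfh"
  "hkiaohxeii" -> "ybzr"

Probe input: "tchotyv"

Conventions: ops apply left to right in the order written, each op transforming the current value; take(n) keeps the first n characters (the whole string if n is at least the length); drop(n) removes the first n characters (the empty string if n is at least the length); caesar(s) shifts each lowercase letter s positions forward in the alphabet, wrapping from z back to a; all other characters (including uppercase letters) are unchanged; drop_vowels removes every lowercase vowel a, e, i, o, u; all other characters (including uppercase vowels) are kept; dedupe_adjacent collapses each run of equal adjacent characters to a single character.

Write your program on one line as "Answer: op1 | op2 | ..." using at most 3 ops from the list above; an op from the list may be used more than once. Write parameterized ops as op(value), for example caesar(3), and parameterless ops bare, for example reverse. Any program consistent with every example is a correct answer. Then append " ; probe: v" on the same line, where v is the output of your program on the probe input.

take(4) | dedupe_adjacent | caesar(17) ; probe: "ktyf"

Check, running the answer program on each example:
  "ssjekxc" -> "ssje" -> "sje" -> "jav"
  "bmwzjaq" -> "bmwz" -> "bmwz" -> "sdnq"
  "uoq" -> "uoq" -> "uoq" -> "lfh"
  "hkiaohxeii" -> "hkia" -> "hkia" -> "ybzr"
  probe: "tchotyv" -> "tcho" -> "tcho" -> "ktyf"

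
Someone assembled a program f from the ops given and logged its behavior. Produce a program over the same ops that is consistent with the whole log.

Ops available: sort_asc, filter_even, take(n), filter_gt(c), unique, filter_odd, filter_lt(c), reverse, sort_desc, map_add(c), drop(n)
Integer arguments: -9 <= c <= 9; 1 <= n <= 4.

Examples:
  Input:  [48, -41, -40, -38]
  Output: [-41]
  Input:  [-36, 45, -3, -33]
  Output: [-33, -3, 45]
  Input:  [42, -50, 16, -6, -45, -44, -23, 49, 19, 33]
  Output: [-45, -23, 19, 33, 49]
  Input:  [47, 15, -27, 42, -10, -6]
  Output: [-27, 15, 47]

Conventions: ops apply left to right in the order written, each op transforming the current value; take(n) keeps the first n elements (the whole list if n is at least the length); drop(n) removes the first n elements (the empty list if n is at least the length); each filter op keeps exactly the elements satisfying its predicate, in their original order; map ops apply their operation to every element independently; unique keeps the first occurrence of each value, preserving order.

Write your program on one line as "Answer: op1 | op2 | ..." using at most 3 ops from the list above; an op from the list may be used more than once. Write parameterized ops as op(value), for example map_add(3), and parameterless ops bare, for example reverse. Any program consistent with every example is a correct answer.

sort_desc | reverse | filter_odd

Check, running the answer program on each example:
  [48, -41, -40, -38] -> [48, -38, -40, -41] -> [-41, -40, -38, 48] -> [-41]
  [-36, 45, -3, -33] -> [45, -3, -33, -36] -> [-36, -33, -3, 45] -> [-33, -3, 45]
  [42, -50, 16, -6, -45, -44, -23, 49, 19, 33] -> [49, 42, 33, 19, 16, -6, -23, -44, -45, -50] -> [-50, -45, -44, -23, -6, 16, 19, 33, 42, 49] -> [-45, -23, 19, 33, 49]
  [47, 15, -27, 42, -10, -6] -> [47, 42, 15, -6, -10, -27] -> [-27, -10, -6, 15, 42, 47] -> [-27, 15, 47]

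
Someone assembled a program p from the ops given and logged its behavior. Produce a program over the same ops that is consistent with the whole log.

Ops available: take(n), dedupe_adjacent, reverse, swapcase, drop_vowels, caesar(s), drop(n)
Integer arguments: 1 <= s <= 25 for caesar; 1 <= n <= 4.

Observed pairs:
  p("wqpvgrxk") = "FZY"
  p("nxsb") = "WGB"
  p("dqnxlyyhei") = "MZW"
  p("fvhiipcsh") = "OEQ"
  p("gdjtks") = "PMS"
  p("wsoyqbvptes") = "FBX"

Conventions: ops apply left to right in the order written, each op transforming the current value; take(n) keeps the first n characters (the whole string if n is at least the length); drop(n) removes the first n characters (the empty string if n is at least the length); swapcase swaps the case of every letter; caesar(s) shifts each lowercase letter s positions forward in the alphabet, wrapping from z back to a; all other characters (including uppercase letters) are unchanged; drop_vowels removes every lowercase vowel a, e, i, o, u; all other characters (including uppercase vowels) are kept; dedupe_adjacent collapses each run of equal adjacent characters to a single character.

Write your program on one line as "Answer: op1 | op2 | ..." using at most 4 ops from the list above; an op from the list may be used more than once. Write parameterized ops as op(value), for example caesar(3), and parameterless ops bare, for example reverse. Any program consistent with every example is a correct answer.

caesar(6) | caesar(3) | swapcase | take(3)

Check, running the answer program on each example:
  "wqpvgrxk" -> "cwvbmxdq" -> "fzyepagt" -> "FZYEPAGT" -> "FZY"
  "nxsb" -> "tdyh" -> "wgbk" -> "WGBK" -> "WGB"
  "dqnxlyyhei" -> "jwtdreenko" -> "mzwguhhqnr" -> "MZWGUHHQNR" -> "MZW"
  "fvhiipcsh" -> "lbnooviyn" -> "oeqrrylbq" -> "OEQRRYLBQ" -> "OEQ"
  "gdjtks" -> "mjpzqy" -> "pmsctb" -> "PMSCTB" -> "PMS"
  "wsoyqbvptes" -> "cyuewhbvzky" -> "fbxhzkeycnb" -> "FBXHZKEYCNB" -> "FBX"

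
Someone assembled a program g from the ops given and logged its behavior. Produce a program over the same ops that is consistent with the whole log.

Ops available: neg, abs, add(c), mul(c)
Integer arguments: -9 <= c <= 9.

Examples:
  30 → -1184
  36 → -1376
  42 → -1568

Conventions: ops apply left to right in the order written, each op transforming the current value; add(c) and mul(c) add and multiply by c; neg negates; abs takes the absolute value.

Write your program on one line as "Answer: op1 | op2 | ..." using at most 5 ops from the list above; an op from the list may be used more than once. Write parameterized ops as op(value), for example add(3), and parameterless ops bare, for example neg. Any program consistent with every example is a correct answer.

add(7) | mul(4) | mul(8) | neg

Check, running the answer program on each example:
  30 -> 37 -> 148 -> 1184 -> -1184
  36 -> 43 -> 172 -> 1376 -> -1376
  42 -> 49 -> 196 -> 1568 -> -1568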